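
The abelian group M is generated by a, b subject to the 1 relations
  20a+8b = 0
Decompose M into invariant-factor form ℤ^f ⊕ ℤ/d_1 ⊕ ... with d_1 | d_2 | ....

rank_ℚ(R)=1; free=2−1=1
SNF(R) diag = [4] → torsion [4]

Answer: M ≅ ℤ^1 ⊕ ℤ/4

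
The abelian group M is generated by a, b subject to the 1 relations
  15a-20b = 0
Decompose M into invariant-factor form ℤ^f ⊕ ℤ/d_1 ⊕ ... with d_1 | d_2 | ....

rank_ℚ(R)=1; free=2−1=1
SNF(R) diag = [5] → torsion [5]

Answer: M ≅ ℤ^1 ⊕ ℤ/5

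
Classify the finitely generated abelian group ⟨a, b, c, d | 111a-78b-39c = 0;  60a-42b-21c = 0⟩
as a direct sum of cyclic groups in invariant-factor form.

Answer: M ≅ ℤ^2 ⊕ ℤ/3 ⊕ ℤ/3

Derivation:
rank_ℚ(R)=2; free=4−2=2
SNF(R) diag = [3, 3] → torsion [3, 3]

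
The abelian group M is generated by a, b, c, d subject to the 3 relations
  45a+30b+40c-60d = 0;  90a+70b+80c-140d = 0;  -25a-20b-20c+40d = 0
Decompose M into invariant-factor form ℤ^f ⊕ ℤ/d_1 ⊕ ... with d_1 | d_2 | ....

Answer: M ≅ ℤ^1 ⊕ ℤ/5 ⊕ ℤ/10 ⊕ ℤ/20

Derivation:
rank_ℚ(R)=3; free=4−3=1
SNF(R) diag = [5, 10, 20] → torsion [5, 10, 20]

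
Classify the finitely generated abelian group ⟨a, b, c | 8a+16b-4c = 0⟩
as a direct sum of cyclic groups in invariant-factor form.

rank_ℚ(R)=1; free=3−1=2
SNF(R) diag = [4] → torsion [4]

Answer: M ≅ ℤ^2 ⊕ ℤ/4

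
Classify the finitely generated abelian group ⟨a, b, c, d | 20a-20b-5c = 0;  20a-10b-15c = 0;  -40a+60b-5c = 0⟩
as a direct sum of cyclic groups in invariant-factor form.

Answer: M ≅ ℤ^1 ⊕ ℤ/5 ⊕ ℤ/10 ⊕ ℤ/20

Derivation:
rank_ℚ(R)=3; free=4−3=1
SNF(R) diag = [5, 10, 20] → torsion [5, 10, 20]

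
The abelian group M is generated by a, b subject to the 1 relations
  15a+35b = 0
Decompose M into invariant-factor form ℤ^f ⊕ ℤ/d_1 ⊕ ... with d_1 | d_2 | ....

rank_ℚ(R)=1; free=2−1=1
SNF(R) diag = [5] → torsion [5]

Answer: M ≅ ℤ^1 ⊕ ℤ/5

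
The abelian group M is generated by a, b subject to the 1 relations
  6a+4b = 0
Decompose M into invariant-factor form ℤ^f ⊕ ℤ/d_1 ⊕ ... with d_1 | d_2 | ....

Answer: M ≅ ℤ^1 ⊕ ℤ/2

Derivation:
rank_ℚ(R)=1; free=2−1=1
SNF(R) diag = [2] → torsion [2]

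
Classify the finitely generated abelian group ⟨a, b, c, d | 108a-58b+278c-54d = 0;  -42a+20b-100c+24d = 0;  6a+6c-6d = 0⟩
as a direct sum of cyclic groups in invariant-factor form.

rank_ℚ(R)=3; free=4−3=1
SNF(R) diag = [2, 6, 18] → torsion [2, 6, 18]

Answer: M ≅ ℤ^1 ⊕ ℤ/2 ⊕ ℤ/6 ⊕ ℤ/18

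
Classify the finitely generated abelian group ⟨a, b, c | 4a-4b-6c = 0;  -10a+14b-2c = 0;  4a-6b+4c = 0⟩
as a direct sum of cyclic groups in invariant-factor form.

rank_ℚ(R)=3; free=3−3=0
SNF(R) diag = [2, 2, 6] → torsion [2, 2, 6]

Answer: M ≅ ℤ/2 ⊕ ℤ/2 ⊕ ℤ/6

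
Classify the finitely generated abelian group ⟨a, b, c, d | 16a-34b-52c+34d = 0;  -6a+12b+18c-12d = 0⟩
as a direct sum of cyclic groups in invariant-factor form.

Answer: M ≅ ℤ^2 ⊕ ℤ/2 ⊕ ℤ/6

Derivation:
rank_ℚ(R)=2; free=4−2=2
SNF(R) diag = [2, 6] → torsion [2, 6]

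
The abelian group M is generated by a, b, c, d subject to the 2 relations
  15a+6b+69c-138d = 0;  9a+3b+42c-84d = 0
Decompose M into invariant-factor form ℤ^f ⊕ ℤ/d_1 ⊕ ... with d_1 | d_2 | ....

Answer: M ≅ ℤ^2 ⊕ ℤ/3 ⊕ ℤ/3

Derivation:
rank_ℚ(R)=2; free=4−2=2
SNF(R) diag = [3, 3] → torsion [3, 3]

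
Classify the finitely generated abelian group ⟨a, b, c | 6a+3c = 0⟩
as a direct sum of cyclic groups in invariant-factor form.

rank_ℚ(R)=1; free=3−1=2
SNF(R) diag = [3] → torsion [3]

Answer: M ≅ ℤ^2 ⊕ ℤ/3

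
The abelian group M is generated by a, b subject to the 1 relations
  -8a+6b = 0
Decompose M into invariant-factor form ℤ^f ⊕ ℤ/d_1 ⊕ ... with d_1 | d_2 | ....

Answer: M ≅ ℤ^1 ⊕ ℤ/2

Derivation:
rank_ℚ(R)=1; free=2−1=1
SNF(R) diag = [2] → torsion [2]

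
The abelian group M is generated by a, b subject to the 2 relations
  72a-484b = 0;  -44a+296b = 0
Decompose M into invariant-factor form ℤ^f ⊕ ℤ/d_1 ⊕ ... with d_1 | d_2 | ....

Answer: M ≅ ℤ/4 ⊕ ℤ/4

Derivation:
rank_ℚ(R)=2; free=2−2=0
SNF(R) diag = [4, 4] → torsion [4, 4]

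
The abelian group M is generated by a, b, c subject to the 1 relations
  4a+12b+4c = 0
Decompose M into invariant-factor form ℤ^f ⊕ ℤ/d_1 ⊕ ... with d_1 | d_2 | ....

Answer: M ≅ ℤ^2 ⊕ ℤ/4

Derivation:
rank_ℚ(R)=1; free=3−1=2
SNF(R) diag = [4] → torsion [4]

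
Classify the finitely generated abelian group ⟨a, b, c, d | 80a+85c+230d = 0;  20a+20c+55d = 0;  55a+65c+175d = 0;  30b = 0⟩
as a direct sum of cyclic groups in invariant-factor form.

rank_ℚ(R)=4; free=4−4=0
SNF(R) diag = [5, 5, 15, 30] → torsion [5, 5, 15, 30]

Answer: M ≅ ℤ/5 ⊕ ℤ/5 ⊕ ℤ/15 ⊕ ℤ/30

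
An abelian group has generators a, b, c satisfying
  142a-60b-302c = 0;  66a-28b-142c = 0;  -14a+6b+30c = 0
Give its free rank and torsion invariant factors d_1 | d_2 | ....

rank_ℚ(R)=3; free=3−3=0
SNF(R) diag = [2, 2, 4] → torsion [2, 2, 4]

Answer: M ≅ ℤ/2 ⊕ ℤ/2 ⊕ ℤ/4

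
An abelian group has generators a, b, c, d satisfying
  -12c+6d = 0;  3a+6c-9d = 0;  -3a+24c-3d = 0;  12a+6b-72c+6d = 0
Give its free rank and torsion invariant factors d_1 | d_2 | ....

rank_ℚ(R)=4; free=4−4=0
SNF(R) diag = [3, 6, 6, 6] → torsion [3, 6, 6, 6]

Answer: M ≅ ℤ/3 ⊕ ℤ/6 ⊕ ℤ/6 ⊕ ℤ/6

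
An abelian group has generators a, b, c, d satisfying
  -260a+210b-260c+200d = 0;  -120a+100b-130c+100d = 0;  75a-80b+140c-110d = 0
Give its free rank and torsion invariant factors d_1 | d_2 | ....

Answer: M ≅ ℤ^1 ⊕ ℤ/5 ⊕ ℤ/10 ⊕ ℤ/30

Derivation:
rank_ℚ(R)=3; free=4−3=1
SNF(R) diag = [5, 10, 30] → torsion [5, 10, 30]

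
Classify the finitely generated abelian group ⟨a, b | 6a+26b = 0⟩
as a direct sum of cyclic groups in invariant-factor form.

Answer: M ≅ ℤ^1 ⊕ ℤ/2

Derivation:
rank_ℚ(R)=1; free=2−1=1
SNF(R) diag = [2] → torsion [2]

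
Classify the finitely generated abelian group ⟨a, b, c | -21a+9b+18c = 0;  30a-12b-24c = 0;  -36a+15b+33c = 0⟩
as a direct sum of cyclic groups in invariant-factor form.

Answer: M ≅ ℤ/3 ⊕ ℤ/3 ⊕ ℤ/6

Derivation:
rank_ℚ(R)=3; free=3−3=0
SNF(R) diag = [3, 3, 6] → torsion [3, 3, 6]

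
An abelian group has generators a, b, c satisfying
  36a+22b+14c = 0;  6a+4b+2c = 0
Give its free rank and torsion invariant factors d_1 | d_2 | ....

rank_ℚ(R)=2; free=3−2=1
SNF(R) diag = [2, 6] → torsion [2, 6]

Answer: M ≅ ℤ^1 ⊕ ℤ/2 ⊕ ℤ/6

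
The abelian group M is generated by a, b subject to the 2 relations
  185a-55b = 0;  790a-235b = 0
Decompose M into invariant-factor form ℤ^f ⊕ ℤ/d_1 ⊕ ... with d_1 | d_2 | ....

rank_ℚ(R)=2; free=2−2=0
SNF(R) diag = [5, 5] → torsion [5, 5]

Answer: M ≅ ℤ/5 ⊕ ℤ/5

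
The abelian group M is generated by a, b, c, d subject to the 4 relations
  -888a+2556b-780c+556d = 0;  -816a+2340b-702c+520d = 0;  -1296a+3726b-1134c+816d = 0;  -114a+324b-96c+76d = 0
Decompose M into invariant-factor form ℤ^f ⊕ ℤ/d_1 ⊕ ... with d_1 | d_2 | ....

Answer: M ≅ ℤ/2 ⊕ ℤ/6 ⊕ ℤ/18 ⊕ ℤ/36

Derivation:
rank_ℚ(R)=4; free=4−4=0
SNF(R) diag = [2, 6, 18, 36] → torsion [2, 6, 18, 36]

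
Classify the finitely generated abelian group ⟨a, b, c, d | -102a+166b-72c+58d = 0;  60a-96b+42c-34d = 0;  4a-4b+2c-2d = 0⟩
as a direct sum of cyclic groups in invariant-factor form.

rank_ℚ(R)=3; free=4−3=1
SNF(R) diag = [2, 2, 4] → torsion [2, 2, 4]

Answer: M ≅ ℤ^1 ⊕ ℤ/2 ⊕ ℤ/2 ⊕ ℤ/4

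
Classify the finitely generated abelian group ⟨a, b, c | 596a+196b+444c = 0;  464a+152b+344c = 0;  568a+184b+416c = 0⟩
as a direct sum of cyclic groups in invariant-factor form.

Answer: M ≅ ℤ/4 ⊕ ℤ/8 ⊕ ℤ/8

Derivation:
rank_ℚ(R)=3; free=3−3=0
SNF(R) diag = [4, 8, 8] → torsion [4, 8, 8]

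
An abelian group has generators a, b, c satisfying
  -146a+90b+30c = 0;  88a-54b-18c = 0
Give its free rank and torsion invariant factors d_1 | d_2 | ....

rank_ℚ(R)=2; free=3−2=1
SNF(R) diag = [2, 6] → torsion [2, 6]

Answer: M ≅ ℤ^1 ⊕ ℤ/2 ⊕ ℤ/6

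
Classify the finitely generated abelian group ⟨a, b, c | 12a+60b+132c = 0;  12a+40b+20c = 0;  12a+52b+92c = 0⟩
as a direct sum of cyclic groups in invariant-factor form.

Answer: M ≅ ℤ/4 ⊕ ℤ/12 ⊕ ℤ/24

Derivation:
rank_ℚ(R)=3; free=3−3=0
SNF(R) diag = [4, 12, 24] → torsion [4, 12, 24]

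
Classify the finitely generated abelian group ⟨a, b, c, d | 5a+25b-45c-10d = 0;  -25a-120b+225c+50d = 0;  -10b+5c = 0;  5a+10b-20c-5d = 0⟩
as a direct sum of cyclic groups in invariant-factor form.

Answer: M ≅ ℤ/5 ⊕ ℤ/5 ⊕ ℤ/5 ⊕ ℤ/5

Derivation:
rank_ℚ(R)=4; free=4−4=0
SNF(R) diag = [5, 5, 5, 5] → torsion [5, 5, 5, 5]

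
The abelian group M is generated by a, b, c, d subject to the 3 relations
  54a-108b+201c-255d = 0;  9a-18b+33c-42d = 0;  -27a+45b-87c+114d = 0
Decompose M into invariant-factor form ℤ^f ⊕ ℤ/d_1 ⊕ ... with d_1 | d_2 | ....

Answer: M ≅ ℤ^1 ⊕ ℤ/3 ⊕ ℤ/9 ⊕ ℤ/9

Derivation:
rank_ℚ(R)=3; free=4−3=1
SNF(R) diag = [3, 9, 9] → torsion [3, 9, 9]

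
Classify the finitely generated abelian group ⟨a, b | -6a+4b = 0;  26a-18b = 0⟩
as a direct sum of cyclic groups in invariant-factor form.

rank_ℚ(R)=2; free=2−2=0
SNF(R) diag = [2, 2] → torsion [2, 2]

Answer: M ≅ ℤ/2 ⊕ ℤ/2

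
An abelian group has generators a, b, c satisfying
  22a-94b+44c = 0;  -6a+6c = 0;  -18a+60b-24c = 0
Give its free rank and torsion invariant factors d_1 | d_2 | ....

rank_ℚ(R)=3; free=3−3=0
SNF(R) diag = [2, 6, 6] → torsion [2, 6, 6]

Answer: M ≅ ℤ/2 ⊕ ℤ/6 ⊕ ℤ/6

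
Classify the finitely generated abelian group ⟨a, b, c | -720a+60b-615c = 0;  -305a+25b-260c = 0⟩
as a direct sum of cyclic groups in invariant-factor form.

rank_ℚ(R)=2; free=3−2=1
SNF(R) diag = [5, 15] → torsion [5, 15]

Answer: M ≅ ℤ^1 ⊕ ℤ/5 ⊕ ℤ/15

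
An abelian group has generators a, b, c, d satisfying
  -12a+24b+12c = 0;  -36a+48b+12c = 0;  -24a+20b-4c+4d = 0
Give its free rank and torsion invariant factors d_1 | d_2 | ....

Answer: M ≅ ℤ^1 ⊕ ℤ/4 ⊕ ℤ/12 ⊕ ℤ/24

Derivation:
rank_ℚ(R)=3; free=4−3=1
SNF(R) diag = [4, 12, 24] → torsion [4, 12, 24]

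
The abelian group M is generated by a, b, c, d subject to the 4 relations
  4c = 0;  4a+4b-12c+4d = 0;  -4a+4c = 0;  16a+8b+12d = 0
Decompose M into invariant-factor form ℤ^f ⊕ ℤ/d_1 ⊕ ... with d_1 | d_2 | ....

Answer: M ≅ ℤ/4 ⊕ ℤ/4 ⊕ ℤ/4 ⊕ ℤ/4

Derivation:
rank_ℚ(R)=4; free=4−4=0
SNF(R) diag = [4, 4, 4, 4] → torsion [4, 4, 4, 4]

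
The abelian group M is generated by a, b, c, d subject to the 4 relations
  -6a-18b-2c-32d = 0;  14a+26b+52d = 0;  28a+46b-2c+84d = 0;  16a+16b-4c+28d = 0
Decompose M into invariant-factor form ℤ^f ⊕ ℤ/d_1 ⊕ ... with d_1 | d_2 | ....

Answer: M ≅ ℤ/2 ⊕ ℤ/2 ⊕ ℤ/6 ⊕ ℤ/12

Derivation:
rank_ℚ(R)=4; free=4−4=0
SNF(R) diag = [2, 2, 6, 12] → torsion [2, 2, 6, 12]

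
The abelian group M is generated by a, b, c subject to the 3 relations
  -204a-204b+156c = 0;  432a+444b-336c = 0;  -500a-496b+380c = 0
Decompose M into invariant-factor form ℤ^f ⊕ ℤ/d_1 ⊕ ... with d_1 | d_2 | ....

Answer: M ≅ ℤ/4 ⊕ ℤ/12 ⊕ ℤ/24

Derivation:
rank_ℚ(R)=3; free=3−3=0
SNF(R) diag = [4, 12, 24] → torsion [4, 12, 24]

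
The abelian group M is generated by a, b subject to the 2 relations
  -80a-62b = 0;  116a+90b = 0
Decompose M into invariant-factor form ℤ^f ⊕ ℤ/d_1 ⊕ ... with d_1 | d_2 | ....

rank_ℚ(R)=2; free=2−2=0
SNF(R) diag = [2, 4] → torsion [2, 4]

Answer: M ≅ ℤ/2 ⊕ ℤ/4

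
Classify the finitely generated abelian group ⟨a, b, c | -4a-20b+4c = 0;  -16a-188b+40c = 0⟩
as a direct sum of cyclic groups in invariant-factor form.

Answer: M ≅ ℤ^1 ⊕ ℤ/4 ⊕ ℤ/12

Derivation:
rank_ℚ(R)=2; free=3−2=1
SNF(R) diag = [4, 12] → torsion [4, 12]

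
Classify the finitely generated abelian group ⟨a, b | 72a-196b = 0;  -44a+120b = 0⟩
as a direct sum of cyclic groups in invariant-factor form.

rank_ℚ(R)=2; free=2−2=0
SNF(R) diag = [4, 4] → torsion [4, 4]

Answer: M ≅ ℤ/4 ⊕ ℤ/4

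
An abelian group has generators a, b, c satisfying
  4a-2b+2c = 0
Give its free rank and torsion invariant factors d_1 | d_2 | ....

Answer: M ≅ ℤ^2 ⊕ ℤ/2

Derivation:
rank_ℚ(R)=1; free=3−1=2
SNF(R) diag = [2] → torsion [2]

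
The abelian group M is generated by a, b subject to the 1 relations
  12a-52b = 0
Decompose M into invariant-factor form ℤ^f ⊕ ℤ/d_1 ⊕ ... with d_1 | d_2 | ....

rank_ℚ(R)=1; free=2−1=1
SNF(R) diag = [4] → torsion [4]

Answer: M ≅ ℤ^1 ⊕ ℤ/4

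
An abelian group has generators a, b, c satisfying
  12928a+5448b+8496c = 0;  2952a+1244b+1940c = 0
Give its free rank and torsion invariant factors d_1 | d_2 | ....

rank_ℚ(R)=2; free=3−2=1
SNF(R) diag = [4, 8] → torsion [4, 8]

Answer: M ≅ ℤ^1 ⊕ ℤ/4 ⊕ ℤ/8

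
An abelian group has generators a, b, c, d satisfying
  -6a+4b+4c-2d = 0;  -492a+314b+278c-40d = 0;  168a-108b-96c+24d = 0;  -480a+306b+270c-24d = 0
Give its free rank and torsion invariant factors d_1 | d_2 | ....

rank_ℚ(R)=4; free=4−4=0
SNF(R) diag = [2, 6, 12, 12] → torsion [2, 6, 12, 12]

Answer: M ≅ ℤ/2 ⊕ ℤ/6 ⊕ ℤ/12 ⊕ ℤ/12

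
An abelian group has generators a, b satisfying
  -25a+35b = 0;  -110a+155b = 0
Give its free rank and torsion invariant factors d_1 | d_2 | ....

rank_ℚ(R)=2; free=2−2=0
SNF(R) diag = [5, 5] → torsion [5, 5]

Answer: M ≅ ℤ/5 ⊕ ℤ/5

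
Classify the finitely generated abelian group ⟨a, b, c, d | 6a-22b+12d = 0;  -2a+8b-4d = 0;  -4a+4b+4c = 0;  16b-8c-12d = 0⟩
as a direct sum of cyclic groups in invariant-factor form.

Answer: M ≅ ℤ/2 ⊕ ℤ/2 ⊕ ℤ/4 ⊕ ℤ/4

Derivation:
rank_ℚ(R)=4; free=4−4=0
SNF(R) diag = [2, 2, 4, 4] → torsion [2, 2, 4, 4]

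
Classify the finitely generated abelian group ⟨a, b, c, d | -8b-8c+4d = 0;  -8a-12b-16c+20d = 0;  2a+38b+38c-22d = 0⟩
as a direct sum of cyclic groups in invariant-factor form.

Answer: M ≅ ℤ^1 ⊕ ℤ/2 ⊕ ℤ/4 ⊕ ℤ/4

Derivation:
rank_ℚ(R)=3; free=4−3=1
SNF(R) diag = [2, 4, 4] → torsion [2, 4, 4]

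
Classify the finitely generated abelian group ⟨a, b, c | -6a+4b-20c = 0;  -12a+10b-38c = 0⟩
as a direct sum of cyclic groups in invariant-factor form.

Answer: M ≅ ℤ^1 ⊕ ℤ/2 ⊕ ℤ/6

Derivation:
rank_ℚ(R)=2; free=3−2=1
SNF(R) diag = [2, 6] → torsion [2, 6]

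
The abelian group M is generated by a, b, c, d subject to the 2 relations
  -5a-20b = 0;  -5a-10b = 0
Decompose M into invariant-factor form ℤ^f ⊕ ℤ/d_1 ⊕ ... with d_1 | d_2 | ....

Answer: M ≅ ℤ^2 ⊕ ℤ/5 ⊕ ℤ/10

Derivation:
rank_ℚ(R)=2; free=4−2=2
SNF(R) diag = [5, 10] → torsion [5, 10]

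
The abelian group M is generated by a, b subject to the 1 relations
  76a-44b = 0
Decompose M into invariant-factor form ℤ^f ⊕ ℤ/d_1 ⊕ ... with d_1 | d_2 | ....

Answer: M ≅ ℤ^1 ⊕ ℤ/4

Derivation:
rank_ℚ(R)=1; free=2−1=1
SNF(R) diag = [4] → torsion [4]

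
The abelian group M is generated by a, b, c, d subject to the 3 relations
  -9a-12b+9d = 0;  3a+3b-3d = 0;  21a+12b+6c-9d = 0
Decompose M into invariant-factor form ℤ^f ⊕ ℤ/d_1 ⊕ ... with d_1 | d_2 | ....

rank_ℚ(R)=3; free=4−3=1
SNF(R) diag = [3, 3, 6] → torsion [3, 3, 6]

Answer: M ≅ ℤ^1 ⊕ ℤ/3 ⊕ ℤ/3 ⊕ ℤ/6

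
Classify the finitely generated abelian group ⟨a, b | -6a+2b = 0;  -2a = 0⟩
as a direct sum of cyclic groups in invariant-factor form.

Answer: M ≅ ℤ/2 ⊕ ℤ/2

Derivation:
rank_ℚ(R)=2; free=2−2=0
SNF(R) diag = [2, 2] → torsion [2, 2]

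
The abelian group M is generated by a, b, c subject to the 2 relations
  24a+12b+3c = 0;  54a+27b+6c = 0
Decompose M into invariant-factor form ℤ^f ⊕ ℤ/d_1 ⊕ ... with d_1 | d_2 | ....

Answer: M ≅ ℤ^1 ⊕ ℤ/3 ⊕ ℤ/3

Derivation:
rank_ℚ(R)=2; free=3−2=1
SNF(R) diag = [3, 3] → torsion [3, 3]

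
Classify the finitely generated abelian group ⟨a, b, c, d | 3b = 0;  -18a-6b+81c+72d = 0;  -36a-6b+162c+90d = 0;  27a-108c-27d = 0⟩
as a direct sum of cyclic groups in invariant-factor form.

Answer: M ≅ ℤ/3 ⊕ ℤ/9 ⊕ ℤ/27 ⊕ ℤ/54

Derivation:
rank_ℚ(R)=4; free=4−4=0
SNF(R) diag = [3, 9, 27, 54] → torsion [3, 9, 27, 54]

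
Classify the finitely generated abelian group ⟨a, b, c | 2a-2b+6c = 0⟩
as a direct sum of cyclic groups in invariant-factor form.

Answer: M ≅ ℤ^2 ⊕ ℤ/2

Derivation:
rank_ℚ(R)=1; free=3−1=2
SNF(R) diag = [2] → torsion [2]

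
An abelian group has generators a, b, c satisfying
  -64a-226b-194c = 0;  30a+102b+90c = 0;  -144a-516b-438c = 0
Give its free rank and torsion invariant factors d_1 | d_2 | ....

Answer: M ≅ ℤ/2 ⊕ ℤ/6 ⊕ ℤ/6

Derivation:
rank_ℚ(R)=3; free=3−3=0
SNF(R) diag = [2, 6, 6] → torsion [2, 6, 6]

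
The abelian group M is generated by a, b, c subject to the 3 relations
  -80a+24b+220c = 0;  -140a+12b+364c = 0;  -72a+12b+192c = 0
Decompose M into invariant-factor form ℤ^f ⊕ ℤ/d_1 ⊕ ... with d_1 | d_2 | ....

Answer: M ≅ ℤ/4 ⊕ ℤ/12 ⊕ ℤ/36

Derivation:
rank_ℚ(R)=3; free=3−3=0
SNF(R) diag = [4, 12, 36] → torsion [4, 12, 36]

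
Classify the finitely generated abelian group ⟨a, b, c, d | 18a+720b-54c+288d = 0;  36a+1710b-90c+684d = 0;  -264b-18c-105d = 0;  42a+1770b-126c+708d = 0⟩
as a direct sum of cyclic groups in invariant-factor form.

rank_ℚ(R)=4; free=4−4=0
SNF(R) diag = [3, 6, 18, 54] → torsion [3, 6, 18, 54]

Answer: M ≅ ℤ/3 ⊕ ℤ/6 ⊕ ℤ/18 ⊕ ℤ/54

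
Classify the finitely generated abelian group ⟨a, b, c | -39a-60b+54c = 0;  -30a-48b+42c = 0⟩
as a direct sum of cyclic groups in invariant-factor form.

Answer: M ≅ ℤ^1 ⊕ ℤ/3 ⊕ ℤ/6

Derivation:
rank_ℚ(R)=2; free=3−2=1
SNF(R) diag = [3, 6] → torsion [3, 6]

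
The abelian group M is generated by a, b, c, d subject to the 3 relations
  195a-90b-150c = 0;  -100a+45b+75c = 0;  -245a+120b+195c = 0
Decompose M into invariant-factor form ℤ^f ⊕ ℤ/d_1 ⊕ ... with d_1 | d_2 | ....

Answer: M ≅ ℤ^1 ⊕ ℤ/5 ⊕ ℤ/15 ⊕ ℤ/15

Derivation:
rank_ℚ(R)=3; free=4−3=1
SNF(R) diag = [5, 15, 15] → torsion [5, 15, 15]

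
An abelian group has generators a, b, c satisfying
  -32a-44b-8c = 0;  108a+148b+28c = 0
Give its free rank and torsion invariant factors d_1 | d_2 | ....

rank_ℚ(R)=2; free=3−2=1
SNF(R) diag = [4, 4] → torsion [4, 4]

Answer: M ≅ ℤ^1 ⊕ ℤ/4 ⊕ ℤ/4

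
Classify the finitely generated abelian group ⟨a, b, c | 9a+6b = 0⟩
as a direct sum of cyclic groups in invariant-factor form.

rank_ℚ(R)=1; free=3−1=2
SNF(R) diag = [3] → torsion [3]

Answer: M ≅ ℤ^2 ⊕ ℤ/3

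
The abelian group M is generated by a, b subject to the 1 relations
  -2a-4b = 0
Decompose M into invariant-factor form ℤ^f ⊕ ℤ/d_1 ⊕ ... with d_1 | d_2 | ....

rank_ℚ(R)=1; free=2−1=1
SNF(R) diag = [2] → torsion [2]

Answer: M ≅ ℤ^1 ⊕ ℤ/2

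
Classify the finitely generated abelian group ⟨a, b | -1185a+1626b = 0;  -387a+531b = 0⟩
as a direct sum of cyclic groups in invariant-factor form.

Answer: M ≅ ℤ/3 ⊕ ℤ/9

Derivation:
rank_ℚ(R)=2; free=2−2=0
SNF(R) diag = [3, 9] → torsion [3, 9]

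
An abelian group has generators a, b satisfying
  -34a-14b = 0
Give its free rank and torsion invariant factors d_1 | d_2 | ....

Answer: M ≅ ℤ^1 ⊕ ℤ/2

Derivation:
rank_ℚ(R)=1; free=2−1=1
SNF(R) diag = [2] → torsion [2]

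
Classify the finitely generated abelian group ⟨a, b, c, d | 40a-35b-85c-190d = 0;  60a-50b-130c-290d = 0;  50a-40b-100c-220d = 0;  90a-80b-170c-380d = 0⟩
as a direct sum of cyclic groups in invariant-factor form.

Answer: M ≅ ℤ/5 ⊕ ℤ/10 ⊕ ℤ/10 ⊕ ℤ/10

Derivation:
rank_ℚ(R)=4; free=4−4=0
SNF(R) diag = [5, 10, 10, 10] → torsion [5, 10, 10, 10]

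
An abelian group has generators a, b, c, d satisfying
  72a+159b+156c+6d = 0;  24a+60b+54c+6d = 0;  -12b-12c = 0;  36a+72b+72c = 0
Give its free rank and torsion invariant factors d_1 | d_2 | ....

Answer: M ≅ ℤ/3 ⊕ ℤ/6 ⊕ ℤ/12 ⊕ ℤ/36

Derivation:
rank_ℚ(R)=4; free=4−4=0
SNF(R) diag = [3, 6, 12, 36] → torsion [3, 6, 12, 36]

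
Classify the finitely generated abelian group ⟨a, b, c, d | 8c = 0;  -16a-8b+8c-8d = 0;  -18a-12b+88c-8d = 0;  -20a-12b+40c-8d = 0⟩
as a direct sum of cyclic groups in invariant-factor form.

rank_ℚ(R)=4; free=4−4=0
SNF(R) diag = [2, 4, 8, 8] → torsion [2, 4, 8, 8]

Answer: M ≅ ℤ/2 ⊕ ℤ/4 ⊕ ℤ/8 ⊕ ℤ/8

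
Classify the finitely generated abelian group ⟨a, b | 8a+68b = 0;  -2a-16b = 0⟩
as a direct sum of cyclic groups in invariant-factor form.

rank_ℚ(R)=2; free=2−2=0
SNF(R) diag = [2, 4] → torsion [2, 4]

Answer: M ≅ ℤ/2 ⊕ ℤ/4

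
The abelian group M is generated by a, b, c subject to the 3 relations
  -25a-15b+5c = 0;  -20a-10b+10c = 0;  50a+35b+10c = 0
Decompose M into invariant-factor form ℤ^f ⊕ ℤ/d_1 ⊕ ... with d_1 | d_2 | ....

Answer: M ≅ ℤ/5 ⊕ ℤ/5 ⊕ ℤ/10

Derivation:
rank_ℚ(R)=3; free=3−3=0
SNF(R) diag = [5, 5, 10] → torsion [5, 5, 10]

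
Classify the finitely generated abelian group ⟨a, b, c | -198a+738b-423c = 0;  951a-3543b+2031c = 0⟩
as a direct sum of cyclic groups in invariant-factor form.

Answer: M ≅ ℤ^1 ⊕ ℤ/3 ⊕ ℤ/9

Derivation:
rank_ℚ(R)=2; free=3−2=1
SNF(R) diag = [3, 9] → torsion [3, 9]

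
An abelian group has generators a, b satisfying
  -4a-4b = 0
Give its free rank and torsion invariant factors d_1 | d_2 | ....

Answer: M ≅ ℤ^1 ⊕ ℤ/4

Derivation:
rank_ℚ(R)=1; free=2−1=1
SNF(R) diag = [4] → torsion [4]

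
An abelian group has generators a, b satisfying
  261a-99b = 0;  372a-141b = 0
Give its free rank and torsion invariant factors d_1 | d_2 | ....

rank_ℚ(R)=2; free=2−2=0
SNF(R) diag = [3, 9] → torsion [3, 9]

Answer: M ≅ ℤ/3 ⊕ ℤ/9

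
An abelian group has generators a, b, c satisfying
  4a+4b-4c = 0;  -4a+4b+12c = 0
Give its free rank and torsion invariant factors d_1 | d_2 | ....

Answer: M ≅ ℤ^1 ⊕ ℤ/4 ⊕ ℤ/8

Derivation:
rank_ℚ(R)=2; free=3−2=1
SNF(R) diag = [4, 8] → torsion [4, 8]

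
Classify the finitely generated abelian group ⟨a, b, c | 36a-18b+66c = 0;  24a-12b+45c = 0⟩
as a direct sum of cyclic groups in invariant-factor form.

Answer: M ≅ ℤ^1 ⊕ ℤ/3 ⊕ ℤ/6

Derivation:
rank_ℚ(R)=2; free=3−2=1
SNF(R) diag = [3, 6] → torsion [3, 6]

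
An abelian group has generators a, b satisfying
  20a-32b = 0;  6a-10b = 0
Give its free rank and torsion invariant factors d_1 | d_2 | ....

Answer: M ≅ ℤ/2 ⊕ ℤ/4

Derivation:
rank_ℚ(R)=2; free=2−2=0
SNF(R) diag = [2, 4] → torsion [2, 4]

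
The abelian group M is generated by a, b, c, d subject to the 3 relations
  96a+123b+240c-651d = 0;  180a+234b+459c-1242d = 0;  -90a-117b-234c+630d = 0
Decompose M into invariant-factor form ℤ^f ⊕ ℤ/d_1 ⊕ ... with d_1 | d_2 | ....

rank_ℚ(R)=3; free=4−3=1
SNF(R) diag = [3, 9, 27] → torsion [3, 9, 27]

Answer: M ≅ ℤ^1 ⊕ ℤ/3 ⊕ ℤ/9 ⊕ ℤ/27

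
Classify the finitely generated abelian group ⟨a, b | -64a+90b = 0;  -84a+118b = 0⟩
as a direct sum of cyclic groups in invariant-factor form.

Answer: M ≅ ℤ/2 ⊕ ℤ/4

Derivation:
rank_ℚ(R)=2; free=2−2=0
SNF(R) diag = [2, 4] → torsion [2, 4]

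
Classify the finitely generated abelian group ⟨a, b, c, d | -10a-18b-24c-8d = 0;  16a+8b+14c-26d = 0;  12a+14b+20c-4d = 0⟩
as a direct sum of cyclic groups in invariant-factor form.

Answer: M ≅ ℤ^1 ⊕ ℤ/2 ⊕ ℤ/2 ⊕ ℤ/6

Derivation:
rank_ℚ(R)=3; free=4−3=1
SNF(R) diag = [2, 2, 6] → torsion [2, 2, 6]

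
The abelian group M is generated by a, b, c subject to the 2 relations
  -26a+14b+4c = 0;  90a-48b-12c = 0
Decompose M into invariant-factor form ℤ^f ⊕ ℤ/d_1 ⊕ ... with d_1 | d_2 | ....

Answer: M ≅ ℤ^1 ⊕ ℤ/2 ⊕ ℤ/6

Derivation:
rank_ℚ(R)=2; free=3−2=1
SNF(R) diag = [2, 6] → torsion [2, 6]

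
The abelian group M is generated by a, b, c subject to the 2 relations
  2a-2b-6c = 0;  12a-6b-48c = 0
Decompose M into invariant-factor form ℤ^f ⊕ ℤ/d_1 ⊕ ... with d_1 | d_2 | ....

rank_ℚ(R)=2; free=3−2=1
SNF(R) diag = [2, 6] → torsion [2, 6]

Answer: M ≅ ℤ^1 ⊕ ℤ/2 ⊕ ℤ/6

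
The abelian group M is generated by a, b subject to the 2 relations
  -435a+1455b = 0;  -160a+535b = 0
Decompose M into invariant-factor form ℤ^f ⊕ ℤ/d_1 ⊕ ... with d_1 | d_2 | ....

rank_ℚ(R)=2; free=2−2=0
SNF(R) diag = [5, 15] → torsion [5, 15]

Answer: M ≅ ℤ/5 ⊕ ℤ/15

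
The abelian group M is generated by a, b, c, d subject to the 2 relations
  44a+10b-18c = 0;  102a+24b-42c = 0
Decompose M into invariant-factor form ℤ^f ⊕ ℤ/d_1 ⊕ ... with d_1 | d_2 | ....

rank_ℚ(R)=2; free=4−2=2
SNF(R) diag = [2, 6] → torsion [2, 6]

Answer: M ≅ ℤ^2 ⊕ ℤ/2 ⊕ ℤ/6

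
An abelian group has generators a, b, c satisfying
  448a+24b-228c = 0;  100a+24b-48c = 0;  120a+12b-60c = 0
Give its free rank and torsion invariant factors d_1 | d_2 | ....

Answer: M ≅ ℤ/4 ⊕ ℤ/12 ⊕ ℤ/36

Derivation:
rank_ℚ(R)=3; free=3−3=0
SNF(R) diag = [4, 12, 36] → torsion [4, 12, 36]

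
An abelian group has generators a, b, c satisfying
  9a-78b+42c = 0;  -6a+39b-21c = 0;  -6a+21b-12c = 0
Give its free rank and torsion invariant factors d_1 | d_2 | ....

Answer: M ≅ ℤ/3 ⊕ ℤ/3 ⊕ ℤ/9

Derivation:
rank_ℚ(R)=3; free=3−3=0
SNF(R) diag = [3, 3, 9] → torsion [3, 3, 9]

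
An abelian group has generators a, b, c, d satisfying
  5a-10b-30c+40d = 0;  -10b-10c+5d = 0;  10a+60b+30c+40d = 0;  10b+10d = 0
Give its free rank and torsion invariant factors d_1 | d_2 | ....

rank_ℚ(R)=4; free=4−4=0
SNF(R) diag = [5, 5, 10, 30] → torsion [5, 5, 10, 30]

Answer: M ≅ ℤ/5 ⊕ ℤ/5 ⊕ ℤ/10 ⊕ ℤ/30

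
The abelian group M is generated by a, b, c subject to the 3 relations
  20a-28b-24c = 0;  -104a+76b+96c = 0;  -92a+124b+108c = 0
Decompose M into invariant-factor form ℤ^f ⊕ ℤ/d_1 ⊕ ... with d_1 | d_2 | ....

rank_ℚ(R)=3; free=3−3=0
SNF(R) diag = [4, 12, 12] → torsion [4, 12, 12]

Answer: M ≅ ℤ/4 ⊕ ℤ/12 ⊕ ℤ/12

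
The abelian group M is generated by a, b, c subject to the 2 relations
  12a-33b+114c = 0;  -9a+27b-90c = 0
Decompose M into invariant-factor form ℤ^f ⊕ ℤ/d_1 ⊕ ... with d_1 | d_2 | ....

rank_ℚ(R)=2; free=3−2=1
SNF(R) diag = [3, 9] → torsion [3, 9]

Answer: M ≅ ℤ^1 ⊕ ℤ/3 ⊕ ℤ/9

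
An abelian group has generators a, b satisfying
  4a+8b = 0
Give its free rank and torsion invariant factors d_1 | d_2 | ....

Answer: M ≅ ℤ^1 ⊕ ℤ/4

Derivation:
rank_ℚ(R)=1; free=2−1=1
SNF(R) diag = [4] → torsion [4]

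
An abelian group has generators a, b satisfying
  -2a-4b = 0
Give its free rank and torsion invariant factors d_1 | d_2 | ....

Answer: M ≅ ℤ^1 ⊕ ℤ/2

Derivation:
rank_ℚ(R)=1; free=2−1=1
SNF(R) diag = [2] → torsion [2]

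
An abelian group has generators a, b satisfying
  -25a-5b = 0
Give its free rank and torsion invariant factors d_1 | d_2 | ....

rank_ℚ(R)=1; free=2−1=1
SNF(R) diag = [5] → torsion [5]

Answer: M ≅ ℤ^1 ⊕ ℤ/5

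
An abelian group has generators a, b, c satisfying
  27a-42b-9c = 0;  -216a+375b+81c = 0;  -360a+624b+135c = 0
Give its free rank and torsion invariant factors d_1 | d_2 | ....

Answer: M ≅ ℤ/3 ⊕ ℤ/9 ⊕ ℤ/9

Derivation:
rank_ℚ(R)=3; free=3−3=0
SNF(R) diag = [3, 9, 9] → torsion [3, 9, 9]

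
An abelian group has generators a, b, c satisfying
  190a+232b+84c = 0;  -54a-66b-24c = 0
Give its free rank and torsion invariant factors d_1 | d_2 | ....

Answer: M ≅ ℤ^1 ⊕ ℤ/2 ⊕ ℤ/6

Derivation:
rank_ℚ(R)=2; free=3−2=1
SNF(R) diag = [2, 6] → torsion [2, 6]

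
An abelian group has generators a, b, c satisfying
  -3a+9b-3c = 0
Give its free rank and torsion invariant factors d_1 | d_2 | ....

Answer: M ≅ ℤ^2 ⊕ ℤ/3

Derivation:
rank_ℚ(R)=1; free=3−1=2
SNF(R) diag = [3] → torsion [3]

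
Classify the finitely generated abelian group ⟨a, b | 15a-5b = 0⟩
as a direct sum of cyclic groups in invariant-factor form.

rank_ℚ(R)=1; free=2−1=1
SNF(R) diag = [5] → torsion [5]

Answer: M ≅ ℤ^1 ⊕ ℤ/5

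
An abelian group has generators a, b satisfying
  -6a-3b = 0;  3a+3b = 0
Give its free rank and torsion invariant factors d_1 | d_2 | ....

Answer: M ≅ ℤ/3 ⊕ ℤ/3

Derivation:
rank_ℚ(R)=2; free=2−2=0
SNF(R) diag = [3, 3] → torsion [3, 3]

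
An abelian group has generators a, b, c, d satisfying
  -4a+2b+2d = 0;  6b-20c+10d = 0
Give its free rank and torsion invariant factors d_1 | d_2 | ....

rank_ℚ(R)=2; free=4−2=2
SNF(R) diag = [2, 4] → torsion [2, 4]

Answer: M ≅ ℤ^2 ⊕ ℤ/2 ⊕ ℤ/4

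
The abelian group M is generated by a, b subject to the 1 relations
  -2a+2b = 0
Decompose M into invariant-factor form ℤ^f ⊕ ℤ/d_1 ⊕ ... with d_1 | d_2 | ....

Answer: M ≅ ℤ^1 ⊕ ℤ/2

Derivation:
rank_ℚ(R)=1; free=2−1=1
SNF(R) diag = [2] → torsion [2]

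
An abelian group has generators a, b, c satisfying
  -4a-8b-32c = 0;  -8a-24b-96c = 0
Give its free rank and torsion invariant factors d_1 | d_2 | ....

rank_ℚ(R)=2; free=3−2=1
SNF(R) diag = [4, 8] → torsion [4, 8]

Answer: M ≅ ℤ^1 ⊕ ℤ/4 ⊕ ℤ/8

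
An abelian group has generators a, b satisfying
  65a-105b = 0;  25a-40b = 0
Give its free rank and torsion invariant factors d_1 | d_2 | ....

Answer: M ≅ ℤ/5 ⊕ ℤ/5

Derivation:
rank_ℚ(R)=2; free=2−2=0
SNF(R) diag = [5, 5] → torsion [5, 5]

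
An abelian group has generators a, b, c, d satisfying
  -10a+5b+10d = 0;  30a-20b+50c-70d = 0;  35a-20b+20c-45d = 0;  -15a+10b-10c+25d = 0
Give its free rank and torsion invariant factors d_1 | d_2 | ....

rank_ℚ(R)=4; free=4−4=0
SNF(R) diag = [5, 5, 10, 20] → torsion [5, 5, 10, 20]

Answer: M ≅ ℤ/5 ⊕ ℤ/5 ⊕ ℤ/10 ⊕ ℤ/20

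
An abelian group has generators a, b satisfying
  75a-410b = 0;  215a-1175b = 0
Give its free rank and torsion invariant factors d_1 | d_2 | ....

Answer: M ≅ ℤ/5 ⊕ ℤ/5

Derivation:
rank_ℚ(R)=2; free=2−2=0
SNF(R) diag = [5, 5] → torsion [5, 5]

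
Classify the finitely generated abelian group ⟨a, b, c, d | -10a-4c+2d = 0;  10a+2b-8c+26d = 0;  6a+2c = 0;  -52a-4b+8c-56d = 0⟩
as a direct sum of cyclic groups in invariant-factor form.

rank_ℚ(R)=4; free=4−4=0
SNF(R) diag = [2, 2, 2, 4] → torsion [2, 2, 2, 4]

Answer: M ≅ ℤ/2 ⊕ ℤ/2 ⊕ ℤ/2 ⊕ ℤ/4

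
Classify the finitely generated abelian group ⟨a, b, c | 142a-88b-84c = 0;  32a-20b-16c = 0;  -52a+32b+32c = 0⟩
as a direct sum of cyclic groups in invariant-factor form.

Answer: M ≅ ℤ/2 ⊕ ℤ/4 ⊕ ℤ/8

Derivation:
rank_ℚ(R)=3; free=3−3=0
SNF(R) diag = [2, 4, 8] → torsion [2, 4, 8]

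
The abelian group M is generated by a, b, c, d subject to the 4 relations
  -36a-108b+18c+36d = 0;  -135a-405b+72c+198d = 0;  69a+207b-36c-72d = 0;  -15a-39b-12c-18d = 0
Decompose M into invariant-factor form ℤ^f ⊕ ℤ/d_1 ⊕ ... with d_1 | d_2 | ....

rank_ℚ(R)=4; free=4−4=0
SNF(R) diag = [3, 6, 18, 54] → torsion [3, 6, 18, 54]

Answer: M ≅ ℤ/3 ⊕ ℤ/6 ⊕ ℤ/18 ⊕ ℤ/54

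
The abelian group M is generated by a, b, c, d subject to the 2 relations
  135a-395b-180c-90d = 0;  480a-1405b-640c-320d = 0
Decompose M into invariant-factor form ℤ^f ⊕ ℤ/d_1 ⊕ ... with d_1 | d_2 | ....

rank_ℚ(R)=2; free=4−2=2
SNF(R) diag = [5, 5] → torsion [5, 5]

Answer: M ≅ ℤ^2 ⊕ ℤ/5 ⊕ ℤ/5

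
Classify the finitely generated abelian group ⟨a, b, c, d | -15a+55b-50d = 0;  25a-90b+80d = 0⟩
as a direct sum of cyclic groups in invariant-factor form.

rank_ℚ(R)=2; free=4−2=2
SNF(R) diag = [5, 5] → torsion [5, 5]

Answer: M ≅ ℤ^2 ⊕ ℤ/5 ⊕ ℤ/5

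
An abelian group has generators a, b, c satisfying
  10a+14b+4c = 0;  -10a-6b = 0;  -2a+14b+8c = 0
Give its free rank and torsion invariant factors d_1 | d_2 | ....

Answer: M ≅ ℤ/2 ⊕ ℤ/4 ⊕ ℤ/4

Derivation:
rank_ℚ(R)=3; free=3−3=0
SNF(R) diag = [2, 4, 4] → torsion [2, 4, 4]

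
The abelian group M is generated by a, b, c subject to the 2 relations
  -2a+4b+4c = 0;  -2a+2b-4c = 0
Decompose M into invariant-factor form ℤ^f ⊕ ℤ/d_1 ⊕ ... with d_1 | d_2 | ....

Answer: M ≅ ℤ^1 ⊕ ℤ/2 ⊕ ℤ/2

Derivation:
rank_ℚ(R)=2; free=3−2=1
SNF(R) diag = [2, 2] → torsion [2, 2]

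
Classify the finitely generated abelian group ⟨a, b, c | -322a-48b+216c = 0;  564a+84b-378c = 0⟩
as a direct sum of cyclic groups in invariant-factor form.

rank_ℚ(R)=2; free=3−2=1
SNF(R) diag = [2, 6] → torsion [2, 6]

Answer: M ≅ ℤ^1 ⊕ ℤ/2 ⊕ ℤ/6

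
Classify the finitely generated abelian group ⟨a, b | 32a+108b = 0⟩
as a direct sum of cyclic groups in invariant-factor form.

rank_ℚ(R)=1; free=2−1=1
SNF(R) diag = [4] → torsion [4]

Answer: M ≅ ℤ^1 ⊕ ℤ/4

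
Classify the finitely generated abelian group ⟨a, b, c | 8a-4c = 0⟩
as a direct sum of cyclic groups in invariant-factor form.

rank_ℚ(R)=1; free=3−1=2
SNF(R) diag = [4] → torsion [4]

Answer: M ≅ ℤ^2 ⊕ ℤ/4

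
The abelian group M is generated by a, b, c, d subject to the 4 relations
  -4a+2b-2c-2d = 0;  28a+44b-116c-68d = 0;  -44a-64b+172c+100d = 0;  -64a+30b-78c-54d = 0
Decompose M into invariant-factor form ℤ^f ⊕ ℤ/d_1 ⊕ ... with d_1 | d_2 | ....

rank_ℚ(R)=4; free=4−4=0
SNF(R) diag = [2, 4, 12, 24] → torsion [2, 4, 12, 24]

Answer: M ≅ ℤ/2 ⊕ ℤ/4 ⊕ ℤ/12 ⊕ ℤ/24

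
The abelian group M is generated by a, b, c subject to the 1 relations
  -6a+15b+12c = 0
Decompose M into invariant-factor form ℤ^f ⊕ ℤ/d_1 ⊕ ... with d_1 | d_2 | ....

Answer: M ≅ ℤ^2 ⊕ ℤ/3

Derivation:
rank_ℚ(R)=1; free=3−1=2
SNF(R) diag = [3] → torsion [3]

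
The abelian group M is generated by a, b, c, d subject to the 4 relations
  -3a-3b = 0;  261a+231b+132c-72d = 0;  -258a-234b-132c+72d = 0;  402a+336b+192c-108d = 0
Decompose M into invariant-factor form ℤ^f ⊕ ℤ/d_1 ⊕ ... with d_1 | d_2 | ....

rank_ℚ(R)=4; free=4−4=0
SNF(R) diag = [3, 6, 12, 36] → torsion [3, 6, 12, 36]

Answer: M ≅ ℤ/3 ⊕ ℤ/6 ⊕ ℤ/12 ⊕ ℤ/36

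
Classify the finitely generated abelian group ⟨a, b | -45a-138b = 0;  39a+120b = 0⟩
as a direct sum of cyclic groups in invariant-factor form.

rank_ℚ(R)=2; free=2−2=0
SNF(R) diag = [3, 6] → torsion [3, 6]

Answer: M ≅ ℤ/3 ⊕ ℤ/6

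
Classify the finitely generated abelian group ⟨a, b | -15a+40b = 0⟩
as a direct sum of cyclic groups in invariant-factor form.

rank_ℚ(R)=1; free=2−1=1
SNF(R) diag = [5] → torsion [5]

Answer: M ≅ ℤ^1 ⊕ ℤ/5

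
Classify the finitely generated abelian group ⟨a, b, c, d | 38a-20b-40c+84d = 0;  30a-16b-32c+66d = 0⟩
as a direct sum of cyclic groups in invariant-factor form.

rank_ℚ(R)=2; free=4−2=2
SNF(R) diag = [2, 2] → torsion [2, 2]

Answer: M ≅ ℤ^2 ⊕ ℤ/2 ⊕ ℤ/2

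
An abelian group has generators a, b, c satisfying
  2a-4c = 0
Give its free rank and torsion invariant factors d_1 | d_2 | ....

rank_ℚ(R)=1; free=3−1=2
SNF(R) diag = [2] → torsion [2]

Answer: M ≅ ℤ^2 ⊕ ℤ/2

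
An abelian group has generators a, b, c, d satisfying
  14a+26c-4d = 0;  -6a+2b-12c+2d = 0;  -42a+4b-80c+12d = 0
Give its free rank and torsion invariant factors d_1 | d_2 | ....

rank_ℚ(R)=3; free=4−3=1
SNF(R) diag = [2, 2, 2] → torsion [2, 2, 2]

Answer: M ≅ ℤ^1 ⊕ ℤ/2 ⊕ ℤ/2 ⊕ ℤ/2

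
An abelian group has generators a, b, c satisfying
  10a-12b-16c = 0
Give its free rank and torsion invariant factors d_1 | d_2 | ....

rank_ℚ(R)=1; free=3−1=2
SNF(R) diag = [2] → torsion [2]

Answer: M ≅ ℤ^2 ⊕ ℤ/2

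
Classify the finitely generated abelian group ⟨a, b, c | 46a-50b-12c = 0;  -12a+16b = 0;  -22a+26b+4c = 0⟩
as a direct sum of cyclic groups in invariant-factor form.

rank_ℚ(R)=3; free=3−3=0
SNF(R) diag = [2, 4, 8] → torsion [2, 4, 8]

Answer: M ≅ ℤ/2 ⊕ ℤ/4 ⊕ ℤ/8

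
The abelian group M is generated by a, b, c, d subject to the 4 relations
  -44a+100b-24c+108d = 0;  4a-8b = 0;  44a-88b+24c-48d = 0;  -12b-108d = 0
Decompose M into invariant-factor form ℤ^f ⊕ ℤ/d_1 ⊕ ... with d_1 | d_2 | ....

Answer: M ≅ ℤ/4 ⊕ ℤ/12 ⊕ ℤ/24 ⊕ ℤ/48

Derivation:
rank_ℚ(R)=4; free=4−4=0
SNF(R) diag = [4, 12, 24, 48] → torsion [4, 12, 24, 48]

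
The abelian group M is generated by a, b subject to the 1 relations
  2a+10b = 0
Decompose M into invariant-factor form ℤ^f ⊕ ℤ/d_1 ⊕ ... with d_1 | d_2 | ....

Answer: M ≅ ℤ^1 ⊕ ℤ/2

Derivation:
rank_ℚ(R)=1; free=2−1=1
SNF(R) diag = [2] → torsion [2]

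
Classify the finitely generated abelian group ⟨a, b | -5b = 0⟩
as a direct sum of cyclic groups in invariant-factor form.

Answer: M ≅ ℤ^1 ⊕ ℤ/5

Derivation:
rank_ℚ(R)=1; free=2−1=1
SNF(R) diag = [5] → torsion [5]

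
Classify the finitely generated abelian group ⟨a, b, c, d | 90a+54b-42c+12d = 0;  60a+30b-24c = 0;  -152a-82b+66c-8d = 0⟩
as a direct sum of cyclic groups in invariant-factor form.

Answer: M ≅ ℤ^1 ⊕ ℤ/2 ⊕ ℤ/6 ⊕ ℤ/18

Derivation:
rank_ℚ(R)=3; free=4−3=1
SNF(R) diag = [2, 6, 18] → torsion [2, 6, 18]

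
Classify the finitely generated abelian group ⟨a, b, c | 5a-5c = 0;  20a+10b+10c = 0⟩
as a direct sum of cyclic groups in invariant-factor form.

Answer: M ≅ ℤ^1 ⊕ ℤ/5 ⊕ ℤ/10

Derivation:
rank_ℚ(R)=2; free=3−2=1
SNF(R) diag = [5, 10] → torsion [5, 10]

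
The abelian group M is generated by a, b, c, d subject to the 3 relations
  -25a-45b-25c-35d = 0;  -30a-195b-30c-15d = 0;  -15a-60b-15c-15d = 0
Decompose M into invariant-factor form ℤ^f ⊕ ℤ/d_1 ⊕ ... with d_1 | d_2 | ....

rank_ℚ(R)=3; free=4−3=1
SNF(R) diag = [5, 15, 15] → torsion [5, 15, 15]

Answer: M ≅ ℤ^1 ⊕ ℤ/5 ⊕ ℤ/15 ⊕ ℤ/15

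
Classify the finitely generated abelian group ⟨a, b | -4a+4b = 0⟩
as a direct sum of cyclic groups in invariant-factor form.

rank_ℚ(R)=1; free=2−1=1
SNF(R) diag = [4] → torsion [4]

Answer: M ≅ ℤ^1 ⊕ ℤ/4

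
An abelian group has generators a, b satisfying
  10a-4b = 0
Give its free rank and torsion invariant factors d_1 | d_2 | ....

Answer: M ≅ ℤ^1 ⊕ ℤ/2

Derivation:
rank_ℚ(R)=1; free=2−1=1
SNF(R) diag = [2] → torsion [2]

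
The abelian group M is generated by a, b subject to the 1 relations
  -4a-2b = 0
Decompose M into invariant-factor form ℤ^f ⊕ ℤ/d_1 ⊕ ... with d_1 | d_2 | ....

Answer: M ≅ ℤ^1 ⊕ ℤ/2

Derivation:
rank_ℚ(R)=1; free=2−1=1
SNF(R) diag = [2] → torsion [2]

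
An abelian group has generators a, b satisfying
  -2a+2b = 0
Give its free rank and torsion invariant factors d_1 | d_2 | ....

Answer: M ≅ ℤ^1 ⊕ ℤ/2

Derivation:
rank_ℚ(R)=1; free=2−1=1
SNF(R) diag = [2] → torsion [2]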